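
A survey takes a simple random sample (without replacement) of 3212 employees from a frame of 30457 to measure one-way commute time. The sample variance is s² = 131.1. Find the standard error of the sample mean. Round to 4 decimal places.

0.1911

Under SRS without replacement, Var(ȳ) = (1 − f)·s²/n with f = n/N = 3212/30457 = 0.10546016.
Var(ȳ) = (1 − 0.10546016)·131.1/3212 = 0.89453984·0.040815691 = 0.036511262.
SE(ȳ) = √(0.036511262) = 0.1911.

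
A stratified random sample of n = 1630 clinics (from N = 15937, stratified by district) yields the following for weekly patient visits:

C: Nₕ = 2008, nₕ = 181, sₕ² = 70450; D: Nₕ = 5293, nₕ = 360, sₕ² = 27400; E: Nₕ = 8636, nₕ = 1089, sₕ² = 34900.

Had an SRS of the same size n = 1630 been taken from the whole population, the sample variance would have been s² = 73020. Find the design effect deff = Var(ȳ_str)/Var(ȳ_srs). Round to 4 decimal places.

Var(ȳ_str) = Σ Wₕ²(1−fₕ)sₕ²/nₕ with Wₕ = Nₕ/15937:
  C: (2008/15937)²·(1−181/2008)·70450/181 = 5.622009
  D: (5293/15937)²·(1−360/5293)·27400/360 = 7.8243438
  E: (8636/15937)²·(1−1089/8636)·34900/1089 = 8.2237781
  → Var(ȳ_str) = 21.670131.
Var(ȳ_srs) = (1 − 1630/15937)·73020/1630 = 40.215755.
deff = 21.670131 / 40.215755 = 0.5388.

0.5388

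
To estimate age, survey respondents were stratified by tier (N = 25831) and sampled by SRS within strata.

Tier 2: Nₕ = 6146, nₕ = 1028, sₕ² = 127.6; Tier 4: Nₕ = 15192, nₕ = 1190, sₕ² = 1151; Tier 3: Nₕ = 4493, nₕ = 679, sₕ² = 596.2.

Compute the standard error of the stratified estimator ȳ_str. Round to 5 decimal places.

0.58031

Var(ȳ_str) = Σₕ Wₕ²(1 − fₕ)sₕ²/nₕ with Wₕ = Nₕ/N, N = 25831.
Tier 2: Wₕ = 0.23793117; term = 0.23793117²·(1 − 0.16726326)·127.6/1028 = 0.0058515101.
Tier 4: Wₕ = 0.58813054; term = 0.58813054²·(1 − 0.07833070)·1151/1190 = 0.30835497.
Tier 3: Wₕ = 0.17393829; term = 0.17393829²·(1 − 0.15112397)·596.2/679 = 0.022550536.
Sum = 0.33675702.
SE = √(0.33675702) = 0.58031.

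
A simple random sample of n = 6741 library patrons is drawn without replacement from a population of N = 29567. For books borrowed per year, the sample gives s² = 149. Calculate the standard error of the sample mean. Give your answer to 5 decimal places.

Under SRS without replacement, Var(ȳ) = (1 − f)·s²/n with f = n/N = 6741/29567 = 0.22799067.
Var(ȳ) = (1 − 0.22799067)·149/6741 = 0.77200933·0.022103545 = 0.017064143.
SE(ȳ) = √(0.017064143) = 0.13063.

0.13063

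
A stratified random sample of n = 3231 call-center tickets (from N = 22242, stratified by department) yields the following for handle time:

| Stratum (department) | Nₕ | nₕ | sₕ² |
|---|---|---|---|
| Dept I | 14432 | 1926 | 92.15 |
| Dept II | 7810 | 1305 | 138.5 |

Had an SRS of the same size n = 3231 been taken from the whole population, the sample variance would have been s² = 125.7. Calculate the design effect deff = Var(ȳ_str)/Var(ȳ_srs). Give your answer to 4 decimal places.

0.8527

Var(ȳ_str) = Σ Wₕ²(1−fₕ)sₕ²/nₕ with Wₕ = Nₕ/22242:
  Dept I: (14432/22242)²·(1−1926/14432)·92.15/1926 = 0.017455662
  Dept II: (7810/22242)²·(1−1305/7810)·138.5/1305 = 0.010899082
  → Var(ȳ_str) = 0.028354744.
Var(ȳ_srs) = (1 − 3231/22242)·125.7/3231 = 0.033252894.
deff = 0.028354744 / 0.033252894 = 0.8527.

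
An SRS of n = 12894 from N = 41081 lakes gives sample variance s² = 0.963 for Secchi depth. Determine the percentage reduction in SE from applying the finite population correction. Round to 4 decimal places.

f = n/N = 12894/41081 = 0.31386772.
SE_no-fpc = √(s²/n) = 0.0086421005; SE_fpc = √((1−f)s²/n) = 0.0071585199.
Ratio = √(1−f) = 0.82833102. Reduction = 100·(1 − 0.82833102) = 17.1669%.

17.1669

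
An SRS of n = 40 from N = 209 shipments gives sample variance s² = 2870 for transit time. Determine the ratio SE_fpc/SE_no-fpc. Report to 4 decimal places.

0.8992

f = n/N = 40/209 = 0.19138756.
SE_no-fpc = √(s²/n) = 8.4705372; SE_fpc = √((1−f)s²/n) = 7.616951.
Ratio = √(1−f) = 0.89922880.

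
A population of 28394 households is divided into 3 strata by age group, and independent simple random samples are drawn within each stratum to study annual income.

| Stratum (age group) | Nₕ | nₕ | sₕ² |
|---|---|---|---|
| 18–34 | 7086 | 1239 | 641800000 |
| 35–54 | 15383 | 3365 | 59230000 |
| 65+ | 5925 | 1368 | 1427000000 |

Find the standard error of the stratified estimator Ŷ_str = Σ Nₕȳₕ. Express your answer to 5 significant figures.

7.2719 × 10^6

Var(Ŷ_str) = Σₕ Nₕ²(1 − fₕ)sₕ²/nₕ.
18–34: 7086²·(1 − 1239/7086)·641800000/1239 = 2.1461627 × 10^13.
35–54: 15383²·(1 − 3365/15383)·59230000/3365 = 3.2540926 × 10^12.
65+: 5925²·(1 − 1368/5925)·1427000000/1368 = 2.8164708 × 10^13.
Sum = 5.2880428 × 10^13.
SE = √(5.2880428 × 10^13) = 7.2719 × 10^6.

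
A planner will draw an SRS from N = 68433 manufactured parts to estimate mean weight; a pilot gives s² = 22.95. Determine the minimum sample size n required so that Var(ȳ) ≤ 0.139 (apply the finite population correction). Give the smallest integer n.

Without fpc, n₀ = s²/D = 22.95/0.139 = 165.1079.
With fpc, (1 − n/N)·s²/n ≤ D requires n ≥ n₀/(1 + n₀/N) = 165.1079/(1 + 165.1079/68433) = 164.7105.
Rounding up, n = 165.

165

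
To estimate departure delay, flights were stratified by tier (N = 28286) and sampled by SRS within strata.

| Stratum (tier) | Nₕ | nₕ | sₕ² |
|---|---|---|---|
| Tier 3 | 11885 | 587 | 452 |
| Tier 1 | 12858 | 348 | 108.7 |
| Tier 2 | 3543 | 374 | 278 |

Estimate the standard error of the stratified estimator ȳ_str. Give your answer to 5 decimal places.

Var(ȳ_str) = Σₕ Wₕ²(1 − fₕ)sₕ²/nₕ with Wₕ = Nₕ/N, N = 28286.
Tier 3: Wₕ = 0.42017252; term = 0.42017252²·(1 − 0.04938999)·452/587 = 0.12922841.
Tier 1: Wₕ = 0.45457117; term = 0.45457117²·(1 − 0.02706486)·108.7/348 = 0.062796864.
Tier 2: Wₕ = 0.12525631; term = 0.12525631²·(1 − 0.10556026)·278/374 = 0.010430942.
Sum = 0.20245622.
SE = √(0.20245622) = 0.44995.

0.44995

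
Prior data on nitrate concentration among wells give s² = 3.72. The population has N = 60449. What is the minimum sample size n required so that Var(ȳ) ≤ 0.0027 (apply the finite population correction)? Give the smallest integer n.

Without fpc, n₀ = s²/D = 3.72/0.0027 = 1377.7778.
With fpc, (1 − n/N)·s²/n ≤ D requires n ≥ n₀/(1 + n₀/N) = 1377.7778/(1 + 1377.7778/60449) = 1347.0747.
Rounding up, n = 1348.

1348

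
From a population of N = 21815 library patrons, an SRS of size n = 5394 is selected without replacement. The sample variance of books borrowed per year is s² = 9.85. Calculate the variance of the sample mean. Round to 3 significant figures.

0.00137

Under SRS without replacement, Var(ȳ) = (1 − f)·s²/n with f = n/N = 5394/21815 = 0.24726106.
Var(ȳ) = (1 − 0.24726106)·9.85/5394 = 0.75273894·0.0018261031 = 0.0013745789.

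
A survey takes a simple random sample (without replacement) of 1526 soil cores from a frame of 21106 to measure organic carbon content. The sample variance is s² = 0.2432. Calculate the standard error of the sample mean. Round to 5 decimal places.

0.01216

Under SRS without replacement, Var(ȳ) = (1 − f)·s²/n with f = n/N = 1526/21106 = 0.07230172.
Var(ȳ) = (1 − 0.07230172)·0.2432/1526 = 0.92769828·1.593709 × 10^-4 = 1.4784811 × 10^-4.
SE(ȳ) = √(1.4784811 × 10^-4) = 0.01216.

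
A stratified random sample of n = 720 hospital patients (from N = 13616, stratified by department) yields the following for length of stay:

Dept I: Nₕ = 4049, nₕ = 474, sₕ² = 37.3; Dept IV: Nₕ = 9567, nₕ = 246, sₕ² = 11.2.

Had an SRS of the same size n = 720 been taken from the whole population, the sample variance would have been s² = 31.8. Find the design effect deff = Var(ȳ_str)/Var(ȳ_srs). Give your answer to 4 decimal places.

Var(ȳ_str) = Σ Wₕ²(1−fₕ)sₕ²/nₕ with Wₕ = Nₕ/13616:
  Dept I: (4049/13616)²·(1−474/4049)·37.3/474 = 0.0061440569
  Dept IV: (9567/13616)²·(1−246/9567)·11.2/246 = 0.021898891
  → Var(ȳ_str) = 0.028042948.
Var(ȳ_srs) = (1 − 720/13616)·31.8/720 = 0.041831179.
deff = 0.028042948 / 0.041831179 = 0.6704.

0.6704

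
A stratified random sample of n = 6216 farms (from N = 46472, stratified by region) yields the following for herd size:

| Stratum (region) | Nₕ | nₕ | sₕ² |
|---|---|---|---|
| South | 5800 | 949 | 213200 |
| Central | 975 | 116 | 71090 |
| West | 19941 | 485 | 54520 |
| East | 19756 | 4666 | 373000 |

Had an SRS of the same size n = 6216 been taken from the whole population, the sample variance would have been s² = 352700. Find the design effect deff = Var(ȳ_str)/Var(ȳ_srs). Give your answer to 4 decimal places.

Var(ȳ_str) = Σ Wₕ²(1−fₕ)sₕ²/nₕ with Wₕ = Nₕ/46472:
  South: (5800/46472)²·(1−949/5800)·213200/949 = 2.9268302
  Central: (975/46472)²·(1−116/975)·71090/116 = 0.23766519
  West: (19941/46472)²·(1−485/19941)·54520/485 = 20.194443
  East: (19756/46472)²·(1−4666/19756)·373000/4666 = 11.034931
  → Var(ȳ_str) = 34.393869.
Var(ȳ_srs) = (1 − 6216/46472)·352700/6216 = 49.151153.
deff = 34.393869 / 49.151153 = 0.6998.

0.6998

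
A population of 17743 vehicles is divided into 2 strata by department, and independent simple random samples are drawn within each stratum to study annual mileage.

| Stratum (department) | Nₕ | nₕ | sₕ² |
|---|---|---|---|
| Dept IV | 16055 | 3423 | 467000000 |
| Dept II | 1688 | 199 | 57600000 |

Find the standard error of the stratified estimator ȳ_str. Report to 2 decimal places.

300.33

Var(ȳ_str) = Σₕ Wₕ²(1 − fₕ)sₕ²/nₕ with Wₕ = Nₕ/N, N = 17743.
Dept IV: Wₕ = 0.90486389; term = 0.90486389²·(1 − 0.21320461)·467000000/3423 = 87889.765.
Dept II: Wₕ = 0.09513611; term = 0.09513611²·(1 − 0.11789100)·57600000/199 = 2310.9069.
Sum = 90200.672.
SE = √(90200.672) = 300.33.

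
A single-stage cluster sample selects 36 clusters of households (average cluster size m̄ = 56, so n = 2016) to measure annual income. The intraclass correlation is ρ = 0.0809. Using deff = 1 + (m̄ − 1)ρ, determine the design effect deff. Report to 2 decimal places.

5.45

deff = 1 + (56 − 1)·0.0809 = 1 + 4.4495 = 5.4495.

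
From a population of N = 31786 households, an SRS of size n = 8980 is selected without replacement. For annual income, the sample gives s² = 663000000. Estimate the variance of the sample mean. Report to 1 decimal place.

Under SRS without replacement, Var(ȳ) = (1 − f)·s²/n with f = n/N = 8980/31786 = 0.28251431.
Var(ȳ) = (1 − 0.28251431)·663000000/8980 = 0.71748569·73830.735 = 52972.495.

52972.5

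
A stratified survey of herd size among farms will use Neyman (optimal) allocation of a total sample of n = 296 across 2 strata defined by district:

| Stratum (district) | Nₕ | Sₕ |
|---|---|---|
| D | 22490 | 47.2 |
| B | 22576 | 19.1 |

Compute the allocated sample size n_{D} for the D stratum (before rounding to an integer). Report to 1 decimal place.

210.5

Neyman allocation: nₕ = n·NₕSₕ / Σⱼ NⱼSⱼ.
Σ NⱼSⱼ = 22490·47.2 + 22576·19.1 = 1.4927296 × 10^6.
n_{D} = 296·22490·47.2 / (1.4927296 × 10^6) = 210.5.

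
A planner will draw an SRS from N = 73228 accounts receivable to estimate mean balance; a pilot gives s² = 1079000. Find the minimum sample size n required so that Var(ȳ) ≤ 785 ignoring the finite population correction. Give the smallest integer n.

Without fpc, n₀ = s²/D = 1079000/785 = 1374.5223.
Rounding up, n = 1375.

1375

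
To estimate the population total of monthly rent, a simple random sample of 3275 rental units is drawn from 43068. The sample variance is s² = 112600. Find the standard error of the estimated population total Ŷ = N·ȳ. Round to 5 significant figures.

Var(Ŷ) = N²·Var(ȳ) = N²·(1 − n/N)·s²/n.
f = 3275/43068 = 0.07604254; Var(ȳ) = 0.92395746·112600/3275 = 31.767209.
Var(Ŷ) = 43068² · 31.767209 = 5.8923491 × 10^10.
SE(Ŷ) = √(5.8923491 × 10^10) = 242740.

242740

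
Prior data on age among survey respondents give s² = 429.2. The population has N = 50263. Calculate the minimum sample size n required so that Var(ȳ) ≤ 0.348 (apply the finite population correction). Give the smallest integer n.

Without fpc, n₀ = s²/D = 429.2/0.348 = 1233.3333.
With fpc, (1 − n/N)·s²/n ≤ D requires n ≥ n₀/(1 + n₀/N) = 1233.3333/(1 + 1233.3333/50263) = 1203.7951.
Rounding up, n = 1204.

1204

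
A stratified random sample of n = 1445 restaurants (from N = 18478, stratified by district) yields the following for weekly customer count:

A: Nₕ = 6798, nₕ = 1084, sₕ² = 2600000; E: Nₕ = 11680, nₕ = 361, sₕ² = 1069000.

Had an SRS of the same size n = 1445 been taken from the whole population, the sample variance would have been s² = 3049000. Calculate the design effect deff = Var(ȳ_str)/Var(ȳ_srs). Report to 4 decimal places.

Var(ȳ_str) = Σ Wₕ²(1−fₕ)sₕ²/nₕ with Wₕ = Nₕ/18478:
  A: (6798/18478)²·(1−1084/6798)·2600000/1084 = 272.86984
  E: (11680/18478)²·(1−361/11680)·1069000/361 = 1146.5988
  → Var(ȳ_str) = 1419.4686.
Var(ȳ_srs) = (1 − 1445/18478)·3049000/1445 = 1945.0276.
deff = 1419.4686 / 1945.0276 = 0.7298.

0.7298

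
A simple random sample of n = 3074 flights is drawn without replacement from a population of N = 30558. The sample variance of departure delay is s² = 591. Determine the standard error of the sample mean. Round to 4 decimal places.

Under SRS without replacement, Var(ȳ) = (1 − f)·s²/n with f = n/N = 3074/30558 = 0.10059559.
Var(ȳ) = (1 − 0.10059559)·591/3074 = 0.89940441·0.19225764 = 0.17291737.
SE(ȳ) = √(0.17291737) = 0.4158.

0.4158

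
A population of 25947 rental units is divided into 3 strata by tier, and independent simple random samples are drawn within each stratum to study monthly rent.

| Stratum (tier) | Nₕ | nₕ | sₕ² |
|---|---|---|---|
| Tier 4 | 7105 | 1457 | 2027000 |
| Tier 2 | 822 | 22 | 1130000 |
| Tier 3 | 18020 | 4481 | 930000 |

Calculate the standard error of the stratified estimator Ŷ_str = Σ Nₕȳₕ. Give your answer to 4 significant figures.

374500

Var(Ŷ_str) = Σₕ Nₕ²(1 − fₕ)sₕ²/nₕ.
Tier 4: 7105²·(1 − 1457/7105)·2027000/1457 = 5.5828115 × 10^10.
Tier 2: 822²·(1 − 22/822)·1130000/22 = 3.3776727 × 10^10.
Tier 3: 18020²·(1 − 4481/18020)·930000/4481 = 5.0634833 × 10^10.
Sum = 1.4023968 × 10^11.
SE = √(1.4023968 × 10^11) = 374500.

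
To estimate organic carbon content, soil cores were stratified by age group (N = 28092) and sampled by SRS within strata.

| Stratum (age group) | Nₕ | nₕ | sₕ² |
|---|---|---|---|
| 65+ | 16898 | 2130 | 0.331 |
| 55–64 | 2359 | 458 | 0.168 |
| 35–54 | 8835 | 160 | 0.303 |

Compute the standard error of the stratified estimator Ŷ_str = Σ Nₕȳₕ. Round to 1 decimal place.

430.8

Var(Ŷ_str) = Σₕ Nₕ²(1 − fₕ)sₕ²/nₕ.
65+: 16898²·(1 − 2130/16898)·0.331/2130 = 38779.783.
55–64: 2359²·(1 − 458/2359)·0.168/458 = 1644.9544.
35–54: 8835²·(1 − 160/8835)·0.303/160 = 145143.86.
Sum = 185568.6.
SE = √(185568.6) = 430.8.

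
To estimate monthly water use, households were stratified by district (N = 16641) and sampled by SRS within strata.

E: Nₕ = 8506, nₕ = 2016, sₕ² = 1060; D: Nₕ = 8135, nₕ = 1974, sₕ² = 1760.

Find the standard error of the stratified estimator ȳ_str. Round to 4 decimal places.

0.5159

Var(ȳ_str) = Σₕ Wₕ²(1 − fₕ)sₕ²/nₕ with Wₕ = Nₕ/N, N = 16641.
E: Wₕ = 0.51114717; term = 0.51114717²·(1 − 0.23700917)·1060/2016 = 0.10481576.
D: Wₕ = 0.48885283; term = 0.48885283²·(1 − 0.24265519)·1760/1974 = 0.16136727.
Sum = 0.26618303.
SE = √(0.26618303) = 0.5159.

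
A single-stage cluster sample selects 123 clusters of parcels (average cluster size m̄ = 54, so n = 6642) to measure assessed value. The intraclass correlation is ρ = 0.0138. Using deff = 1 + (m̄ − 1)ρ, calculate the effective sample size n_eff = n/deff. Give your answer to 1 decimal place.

3836.2

deff = 1 + (54 − 1)·0.0138 = 1 + 0.7314 = 1.7314.
n_eff = 6642 / 1.7314 = 3836.2.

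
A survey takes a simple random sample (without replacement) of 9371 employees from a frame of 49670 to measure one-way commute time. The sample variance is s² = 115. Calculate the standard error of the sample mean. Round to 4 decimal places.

0.0998

Under SRS without replacement, Var(ȳ) = (1 − f)·s²/n with f = n/N = 9371/49670 = 0.18866519.
Var(ȳ) = (1 − 0.18866519)·115/9371 = 0.81133481·0.012271903 = 0.0099566218.
SE(ȳ) = √(0.0099566218) = 0.0998.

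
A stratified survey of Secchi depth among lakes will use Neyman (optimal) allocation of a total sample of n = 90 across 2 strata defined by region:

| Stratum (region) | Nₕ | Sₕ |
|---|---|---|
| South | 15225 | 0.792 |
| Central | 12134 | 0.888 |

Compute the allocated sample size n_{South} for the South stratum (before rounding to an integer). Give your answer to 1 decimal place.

47.5

Neyman allocation: nₕ = n·NₕSₕ / Σⱼ NⱼSⱼ.
Σ NⱼSⱼ = 15225·0.792 + 12134·0.888 = 22833.192.
n_{South} = 90·15225·0.792 / 22833.192 = 47.5.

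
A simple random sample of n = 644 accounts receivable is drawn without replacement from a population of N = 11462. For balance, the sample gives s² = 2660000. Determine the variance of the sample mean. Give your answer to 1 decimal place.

3898.4

Under SRS without replacement, Var(ȳ) = (1 − f)·s²/n with f = n/N = 644/11462 = 0.05618566.
Var(ȳ) = (1 − 0.05618566)·2660000/644 = 0.94381434·4130.4348 = 3898.3636.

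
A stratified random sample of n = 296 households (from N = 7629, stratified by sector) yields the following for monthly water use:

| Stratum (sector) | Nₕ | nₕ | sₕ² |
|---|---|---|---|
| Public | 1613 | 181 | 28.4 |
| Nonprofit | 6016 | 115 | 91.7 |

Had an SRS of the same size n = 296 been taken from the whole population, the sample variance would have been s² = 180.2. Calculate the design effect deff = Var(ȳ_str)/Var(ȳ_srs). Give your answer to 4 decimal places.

0.8418

Var(ȳ_str) = Σ Wₕ²(1−fₕ)sₕ²/nₕ with Wₕ = Nₕ/7629:
  Public: (1613/7629)²·(1−181/1613)·28.4/181 = 0.0062270438
  Nonprofit: (6016/7629)²·(1−115/6016)·91.7/115 = 0.48637328
  → Var(ȳ_str) = 0.49260032.
Var(ȳ_srs) = (1 − 296/7629)·180.2/296 = 0.58516339.
deff = 0.49260032 / 0.58516339 = 0.8418.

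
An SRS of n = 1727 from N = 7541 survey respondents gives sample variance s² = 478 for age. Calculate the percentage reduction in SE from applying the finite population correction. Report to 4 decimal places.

12.1942

f = n/N = 1727/7541 = 0.22901472.
SE_no-fpc = √(s²/n) = 0.52609937; SE_fpc = √((1−f)s²/n) = 0.46194559.
Ratio = √(1−f) = 0.87805767. Reduction = 100·(1 − 0.87805767) = 12.1942%.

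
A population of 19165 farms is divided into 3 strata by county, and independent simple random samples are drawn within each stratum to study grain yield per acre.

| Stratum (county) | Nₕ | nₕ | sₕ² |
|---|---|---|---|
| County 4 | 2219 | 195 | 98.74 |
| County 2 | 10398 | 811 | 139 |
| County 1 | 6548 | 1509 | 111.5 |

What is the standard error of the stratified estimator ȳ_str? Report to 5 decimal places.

0.24361

Var(ȳ_str) = Σₕ Wₕ²(1 − fₕ)sₕ²/nₕ with Wₕ = Nₕ/N, N = 19165.
County 4: Wₕ = 0.11578398; term = 0.11578398²·(1 − 0.08787742)·98.74/195 = 0.0061916824.
County 2: Wₕ = 0.54255153; term = 0.54255153²·(1 − 0.07799577)·139/811 = 0.046516694.
County 1: Wₕ = 0.34166449; term = 0.34166449²·(1 − 0.23045205)·111.5/1509 = 0.0066377518.
Sum = 0.059346128.
SE = √(0.059346128) = 0.24361.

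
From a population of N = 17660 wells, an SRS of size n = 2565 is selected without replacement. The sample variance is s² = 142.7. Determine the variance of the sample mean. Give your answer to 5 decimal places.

Under SRS without replacement, Var(ȳ) = (1 − f)·s²/n with f = n/N = 2565/17660 = 0.14524349.
Var(ȳ) = (1 − 0.14524349)·142.7/2565 = 0.85475651·0.055633528 = 0.047553121.

0.04755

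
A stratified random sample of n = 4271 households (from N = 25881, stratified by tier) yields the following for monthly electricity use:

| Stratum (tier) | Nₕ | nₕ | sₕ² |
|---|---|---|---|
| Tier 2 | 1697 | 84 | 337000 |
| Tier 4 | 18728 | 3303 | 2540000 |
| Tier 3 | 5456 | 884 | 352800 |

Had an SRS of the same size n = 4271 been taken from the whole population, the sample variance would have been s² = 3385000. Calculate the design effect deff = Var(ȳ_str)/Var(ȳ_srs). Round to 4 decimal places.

0.5484

Var(ȳ_str) = Σ Wₕ²(1−fₕ)sₕ²/nₕ with Wₕ = Nₕ/25881:
  Tier 2: (1697/25881)²·(1−84/1697)·337000/84 = 16.394747
  Tier 4: (18728/25881)²·(1−3303/18728)·2540000/3303 = 331.6497
  Tier 3: (5456/25881)²·(1−884/5456)·352800/884 = 14.8626
  → Var(ȳ_str) = 362.90705.
Var(ȳ_srs) = (1 − 4271/25881)·3385000/4271 = 661.76351.
deff = 362.90705 / 661.76351 = 0.5484.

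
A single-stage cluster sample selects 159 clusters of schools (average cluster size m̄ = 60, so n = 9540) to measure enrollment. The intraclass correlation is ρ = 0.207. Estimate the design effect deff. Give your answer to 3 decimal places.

deff = 1 + (60 − 1)·0.207 = 1 + 12.213 = 13.213.

13.213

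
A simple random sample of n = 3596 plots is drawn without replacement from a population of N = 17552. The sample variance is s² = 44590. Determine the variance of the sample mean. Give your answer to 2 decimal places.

Under SRS without replacement, Var(ȳ) = (1 − f)·s²/n with f = n/N = 3596/17552 = 0.20487694.
Var(ȳ) = (1 − 0.20487694)·44590/3596 = 0.79512306·12.399889 = 9.8594375.

9.86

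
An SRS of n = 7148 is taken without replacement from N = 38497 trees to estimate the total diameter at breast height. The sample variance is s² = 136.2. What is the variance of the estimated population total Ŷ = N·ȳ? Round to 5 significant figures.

Var(Ŷ) = N²·Var(ȳ) = N²·(1 − n/N)·s²/n.
f = 7148/38497 = 0.18567681; Var(ȳ) = 0.81432319·136.2/7148 = 0.015516343.
Var(Ŷ) = 38497² · 0.015516343 = 2.2995515 × 10^7.

2.2996 × 10^7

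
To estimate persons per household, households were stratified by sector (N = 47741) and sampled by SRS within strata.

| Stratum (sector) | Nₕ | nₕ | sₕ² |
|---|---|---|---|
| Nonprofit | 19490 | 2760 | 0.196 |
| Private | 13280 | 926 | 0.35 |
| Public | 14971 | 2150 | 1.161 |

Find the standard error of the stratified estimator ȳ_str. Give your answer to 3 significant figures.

Var(ȳ_str) = Σₕ Wₕ²(1 − fₕ)sₕ²/nₕ with Wₕ = Nₕ/N, N = 47741.
Nonprofit: Wₕ = 0.40824449; term = 0.40824449²·(1 − 0.14161108)·0.196/2760 = 1.0159486 × 10^-5.
Private: Wₕ = 0.27816761; term = 0.27816761²·(1 − 0.06972892)·0.35/926 = 2.720694 × 10^-5.
Public: Wₕ = 0.31358790; term = 0.31358790²·(1 − 0.14361098)·1.161/2150 = 4.5476125 × 10^-5.
Sum = 8.2842551 × 10^-5.
SE = √(8.2842551 × 10^-5) = 0.00910.

0.00910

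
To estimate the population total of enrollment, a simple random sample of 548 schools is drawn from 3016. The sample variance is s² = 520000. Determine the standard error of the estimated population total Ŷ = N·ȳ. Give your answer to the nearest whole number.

84043

Var(Ŷ) = N²·Var(ȳ) = N²·(1 − n/N)·s²/n.
f = 548/3016 = 0.18169761; Var(ȳ) = 0.81830239·520000/548 = 776.49132.
Var(Ŷ) = 3016² · 776.49132 = 7.0631638 × 10^9.
SE(Ŷ) = √(7.0631638 × 10^9) = 84043.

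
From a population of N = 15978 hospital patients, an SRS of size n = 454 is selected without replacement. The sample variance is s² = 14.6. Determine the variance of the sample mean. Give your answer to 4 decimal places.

0.0312

Under SRS without replacement, Var(ȳ) = (1 − f)·s²/n with f = n/N = 454/15978 = 0.02841407.
Var(ȳ) = (1 − 0.02841407)·14.6/454 = 0.97158593·0.03215859 = 0.031244834.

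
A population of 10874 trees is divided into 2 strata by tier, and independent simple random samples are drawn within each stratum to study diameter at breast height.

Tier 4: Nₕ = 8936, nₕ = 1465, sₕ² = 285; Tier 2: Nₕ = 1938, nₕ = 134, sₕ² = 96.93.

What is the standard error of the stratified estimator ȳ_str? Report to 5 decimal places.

Var(ȳ_str) = Σₕ Wₕ²(1 − fₕ)sₕ²/nₕ with Wₕ = Nₕ/N, N = 10874.
Tier 4: Wₕ = 0.82177672; term = 0.82177672²·(1 − 0.16394360)·285/1465 = 0.10983746.
Tier 2: Wₕ = 0.17822328; term = 0.17822328²·(1 − 0.06914345)·96.93/134 = 0.021387748.
Sum = 0.13122521.
SE = √(0.13122521) = 0.36225.

0.36225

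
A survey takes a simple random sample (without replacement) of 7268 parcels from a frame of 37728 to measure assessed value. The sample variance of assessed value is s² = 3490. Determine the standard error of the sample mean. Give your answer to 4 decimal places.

Under SRS without replacement, Var(ȳ) = (1 − f)·s²/n with f = n/N = 7268/37728 = 0.19264207.
Var(ȳ) = (1 − 0.19264207)·3490/7268 = 0.80735793·0.48018712 = 0.38768288.
SE(ȳ) = √(0.38768288) = 0.6226.

0.6226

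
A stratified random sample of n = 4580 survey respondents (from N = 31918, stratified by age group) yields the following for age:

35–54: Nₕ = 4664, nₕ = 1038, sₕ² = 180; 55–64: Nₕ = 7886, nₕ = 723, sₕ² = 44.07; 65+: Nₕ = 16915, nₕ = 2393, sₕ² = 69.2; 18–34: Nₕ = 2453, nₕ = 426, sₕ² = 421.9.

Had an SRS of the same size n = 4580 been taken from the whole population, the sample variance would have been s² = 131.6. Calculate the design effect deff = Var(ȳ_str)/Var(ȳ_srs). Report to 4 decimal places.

Var(ȳ_str) = Σ Wₕ²(1−fₕ)sₕ²/nₕ with Wₕ = Nₕ/31918:
  35–54: (4664/31918)²·(1−1038/4664)·180/1038 = 0.0028786585
  55–64: (7886/31918)²·(1−723/7886)·44.07/723 = 0.0033797544
  65+: (16915/31918)²·(1−2393/16915)·69.2/2393 = 0.0069725316
  18–34: (2453/31918)²·(1−426/2453)·421.9/426 = 0.0048337021
  → Var(ȳ_str) = 0.018064647.
Var(ȳ_srs) = (1 − 4580/31918)·131.6/4580 = 0.024610559.
deff = 0.018064647 / 0.024610559 = 0.7340.

0.7340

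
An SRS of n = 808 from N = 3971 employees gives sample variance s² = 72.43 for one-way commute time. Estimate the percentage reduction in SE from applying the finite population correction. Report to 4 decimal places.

f = n/N = 808/3971 = 0.20347520.
SE_no-fpc = √(s²/n) = 0.29940122; SE_fpc = √((1−f)s²/n) = 0.26721031.
Ratio = √(1−f) = 0.89248238. Reduction = 100·(1 − 0.89248238) = 10.7518%.

10.7518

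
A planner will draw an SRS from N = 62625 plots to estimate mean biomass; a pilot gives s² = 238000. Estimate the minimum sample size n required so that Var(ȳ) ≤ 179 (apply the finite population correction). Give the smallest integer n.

1302

Without fpc, n₀ = s²/D = 238000/179 = 1329.6089.
With fpc, (1 − n/N)·s²/n ≤ D requires n ≥ n₀/(1 + n₀/N) = 1329.6089/(1 + 1329.6089/62625) = 1301.9665.
Rounding up, n = 1302.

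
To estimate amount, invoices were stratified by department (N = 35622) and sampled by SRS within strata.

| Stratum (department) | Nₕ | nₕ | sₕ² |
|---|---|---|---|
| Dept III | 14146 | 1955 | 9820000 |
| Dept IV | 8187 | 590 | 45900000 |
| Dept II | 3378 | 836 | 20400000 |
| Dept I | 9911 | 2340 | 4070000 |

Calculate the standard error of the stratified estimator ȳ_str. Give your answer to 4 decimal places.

69.0206

Var(ȳ_str) = Σₕ Wₕ²(1 − fₕ)sₕ²/nₕ with Wₕ = Nₕ/N, N = 35622.
Dept III: Wₕ = 0.39711414; term = 0.39711414²·(1 − 0.13820161)·9820000/1955 = 682.65474.
Dept IV: Wₕ = 0.22982988; term = 0.22982988²·(1 − 0.07206547)·45900000/590 = 3813.2124.
Dept II: Wₕ = 0.09482904; term = 0.09482904²·(1 − 0.24748372)·20400000/836 = 165.12867.
Dept I: Wₕ = 0.27822694; term = 0.27822694²·(1 − 0.23610130)·4070000/2340 = 102.85198.
Sum = 4763.8478.
SE = √(4763.8478) = 69.0206.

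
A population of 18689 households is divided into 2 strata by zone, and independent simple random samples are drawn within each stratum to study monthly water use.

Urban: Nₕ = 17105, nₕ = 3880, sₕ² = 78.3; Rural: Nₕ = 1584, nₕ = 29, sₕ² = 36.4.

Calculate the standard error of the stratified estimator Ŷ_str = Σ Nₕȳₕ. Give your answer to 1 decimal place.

Var(Ŷ_str) = Σₕ Nₕ²(1 − fₕ)sₕ²/nₕ.
Urban: 17105²·(1 − 3880/17105)·78.3/3880 = 4.5650842 × 10^6.
Rural: 1584²·(1 − 29/1584)·36.4/29 = 3.0916403 × 10^6.
Sum = 7.6567245 × 10^6.
SE = √(7.6567245 × 10^6) = 2767.1.

2767.1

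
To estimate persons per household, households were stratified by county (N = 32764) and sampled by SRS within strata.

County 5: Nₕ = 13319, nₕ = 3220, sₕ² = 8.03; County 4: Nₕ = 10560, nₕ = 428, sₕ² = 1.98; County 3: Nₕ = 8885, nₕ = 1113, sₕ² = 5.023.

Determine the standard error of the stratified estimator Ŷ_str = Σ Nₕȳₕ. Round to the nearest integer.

Var(Ŷ_str) = Σₕ Nₕ²(1 − fₕ)sₕ²/nₕ.
County 5: 13319²·(1 − 3220/13319)·8.03/3220 = 335436.
County 4: 10560²·(1 − 428/10560)·1.98/428 = 494971.87.
County 3: 8885²·(1 − 1113/8885)·5.023/1113 = 311643.62.
Sum = 1.1420515 × 10^6.
SE = √(1.1420515 × 10^6) = 1069.

1069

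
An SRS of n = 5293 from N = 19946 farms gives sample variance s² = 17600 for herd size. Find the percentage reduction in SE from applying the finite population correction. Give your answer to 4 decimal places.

f = n/N = 5293/19946 = 0.26536649.
SE_no-fpc = √(s²/n) = 1.8234984; SE_fpc = √((1−f)s²/n) = 1.5629344.
Ratio = √(1−f) = 0.85710764. Reduction = 100·(1 − 0.85710764) = 14.2892%.

14.2892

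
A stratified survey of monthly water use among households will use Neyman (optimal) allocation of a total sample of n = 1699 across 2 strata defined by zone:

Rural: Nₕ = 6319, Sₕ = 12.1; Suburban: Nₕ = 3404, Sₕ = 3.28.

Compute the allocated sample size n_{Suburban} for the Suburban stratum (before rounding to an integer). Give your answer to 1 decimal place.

Neyman allocation: nₕ = n·NₕSₕ / Σⱼ NⱼSⱼ.
Σ NⱼSⱼ = 6319·12.1 + 3404·3.28 = 87625.02.
n_{Suburban} = 1699·3404·3.28 / 87625.02 = 216.5.

216.5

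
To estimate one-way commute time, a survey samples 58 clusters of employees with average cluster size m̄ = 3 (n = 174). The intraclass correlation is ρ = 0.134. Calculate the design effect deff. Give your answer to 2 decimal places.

deff = 1 + (3 − 1)·0.134 = 1 + 0.268 = 1.268.

1.27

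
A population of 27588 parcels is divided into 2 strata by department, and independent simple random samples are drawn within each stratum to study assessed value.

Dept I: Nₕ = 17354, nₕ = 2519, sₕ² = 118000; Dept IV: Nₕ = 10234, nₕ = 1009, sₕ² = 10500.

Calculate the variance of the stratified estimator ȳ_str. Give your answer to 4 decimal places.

Var(ȳ_str) = Σₕ Wₕ²(1 − fₕ)sₕ²/nₕ with Wₕ = Nₕ/N, N = 27588.
Dept I: Wₕ = 0.62904161; term = 0.62904161²·(1 − 0.14515386)·118000/2519 = 15.845303.
Dept IV: Wₕ = 0.37095839; term = 0.37095839²·(1 − 0.09859293)·10500/1009 = 1.2908313.
Sum = 17.136134.

17.1361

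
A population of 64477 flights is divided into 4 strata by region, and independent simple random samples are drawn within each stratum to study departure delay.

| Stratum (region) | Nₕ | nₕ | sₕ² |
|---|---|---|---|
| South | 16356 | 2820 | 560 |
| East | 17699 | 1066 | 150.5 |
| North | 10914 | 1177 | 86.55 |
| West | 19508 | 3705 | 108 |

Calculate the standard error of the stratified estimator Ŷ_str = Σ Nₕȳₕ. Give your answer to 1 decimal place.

Var(Ŷ_str) = Σₕ Nₕ²(1 − fₕ)sₕ²/nₕ.
South: 16356²·(1 − 2820/16356)·560/2820 = 4.3964928 × 10^7.
East: 17699²·(1 − 1066/17699)·150.5/1066 = 4.1562208 × 10^7.
North: 10914²·(1 − 1177/10914)·86.55/1177 = 7.8144736 × 10^6.
West: 19508²·(1 − 3705/19508)·108/3705 = 8.9864431 × 10^6.
Sum = 1.0232805 × 10^8.
SE = √(1.0232805 × 10^8) = 10115.7.

10115.7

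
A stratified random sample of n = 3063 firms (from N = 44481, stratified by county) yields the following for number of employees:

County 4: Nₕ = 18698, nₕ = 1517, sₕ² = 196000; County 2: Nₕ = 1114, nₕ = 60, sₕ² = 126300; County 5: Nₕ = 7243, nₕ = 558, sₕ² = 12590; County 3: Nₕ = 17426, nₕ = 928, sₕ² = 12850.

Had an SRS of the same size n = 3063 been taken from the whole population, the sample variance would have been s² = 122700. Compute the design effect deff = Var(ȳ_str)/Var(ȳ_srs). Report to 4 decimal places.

0.6646

Var(ȳ_str) = Σ Wₕ²(1−fₕ)sₕ²/nₕ with Wₕ = Nₕ/44481:
  County 4: (18698/44481)²·(1−1517/18698)·196000/1517 = 20.978044
  County 2: (1114/44481)²·(1−60/1114)·126300/60 = 1.2491909
  County 5: (7243/44481)²·(1−558/7243)·12590/558 = 0.5521567
  County 3: (17426/44481)²·(1−928/17426)·12850/928 = 2.0120329
  → Var(ȳ_str) = 24.791425.
Var(ȳ_srs) = (1 − 3063/44481)·122700/3063 = 37.300285.
deff = 24.791425 / 37.300285 = 0.6646.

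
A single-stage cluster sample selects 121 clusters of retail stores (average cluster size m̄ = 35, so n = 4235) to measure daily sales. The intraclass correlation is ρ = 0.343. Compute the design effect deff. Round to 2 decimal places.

deff = 1 + (35 − 1)·0.343 = 1 + 11.662 = 12.662.

12.66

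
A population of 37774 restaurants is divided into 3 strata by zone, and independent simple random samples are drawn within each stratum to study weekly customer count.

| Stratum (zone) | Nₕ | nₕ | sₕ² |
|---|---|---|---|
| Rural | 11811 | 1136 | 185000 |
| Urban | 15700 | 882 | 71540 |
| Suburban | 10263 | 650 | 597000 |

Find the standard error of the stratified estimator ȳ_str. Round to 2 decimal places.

Var(ȳ_str) = Σₕ Wₕ²(1 − fₕ)sₕ²/nₕ with Wₕ = Nₕ/N, N = 37774.
Rural: Wₕ = 0.31267539; term = 0.31267539²·(1 − 0.09618153)·185000/1136 = 14.39004.
Urban: Wₕ = 0.41562980; term = 0.41562980²·(1 − 0.05617834)·71540/882 = 13.224633.
Suburban: Wₕ = 0.27169482; term = 0.27169482²·(1 − 0.06333431)·597000/650 = 63.505055.
Sum = 91.119728.
SE = √(91.119728) = 9.55.

9.55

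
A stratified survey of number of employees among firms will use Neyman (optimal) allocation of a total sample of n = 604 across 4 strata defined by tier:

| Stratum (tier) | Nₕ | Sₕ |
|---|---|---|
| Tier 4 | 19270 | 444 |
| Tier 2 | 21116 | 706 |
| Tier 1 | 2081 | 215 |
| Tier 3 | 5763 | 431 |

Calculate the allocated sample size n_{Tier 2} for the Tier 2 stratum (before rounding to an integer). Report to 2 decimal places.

341.14

Neyman allocation: nₕ = n·NₕSₕ / Σⱼ NⱼSⱼ.
Σ NⱼSⱼ = 19270·444 + 21116·706 + 2081·215 + 5763·431 = 2.6395044 × 10^7.
n_{Tier 2} = 604·21116·706 / (2.6395044 × 10^7) = 341.14.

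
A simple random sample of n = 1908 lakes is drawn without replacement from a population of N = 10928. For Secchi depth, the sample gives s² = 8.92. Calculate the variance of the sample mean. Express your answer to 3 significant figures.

0.00386

Under SRS without replacement, Var(ȳ) = (1 − f)·s²/n with f = n/N = 1908/10928 = 0.17459736.
Var(ȳ) = (1 − 0.17459736)·8.92/1908 = 0.82540264·0.0046750524 = 0.0038588006.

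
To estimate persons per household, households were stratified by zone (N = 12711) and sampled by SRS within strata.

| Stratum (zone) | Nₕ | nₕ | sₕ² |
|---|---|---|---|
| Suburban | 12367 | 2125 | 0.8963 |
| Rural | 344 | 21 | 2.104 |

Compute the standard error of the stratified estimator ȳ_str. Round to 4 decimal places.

Var(ȳ_str) = Σₕ Wₕ²(1 − fₕ)sₕ²/nₕ with Wₕ = Nₕ/N, N = 12711.
Suburban: Wₕ = 0.97293683; term = 0.97293683²·(1 − 0.17182825)·0.8963/2125 = 3.306619 × 10^-4.
Rural: Wₕ = 0.02706317; term = 0.02706317²·(1 − 0.06104651)·2.104/21 = 6.8901388 × 10^-5.
Sum = 3.9956329 × 10^-4.
SE = √(3.9956329 × 10^-4) = 0.0200.

0.0200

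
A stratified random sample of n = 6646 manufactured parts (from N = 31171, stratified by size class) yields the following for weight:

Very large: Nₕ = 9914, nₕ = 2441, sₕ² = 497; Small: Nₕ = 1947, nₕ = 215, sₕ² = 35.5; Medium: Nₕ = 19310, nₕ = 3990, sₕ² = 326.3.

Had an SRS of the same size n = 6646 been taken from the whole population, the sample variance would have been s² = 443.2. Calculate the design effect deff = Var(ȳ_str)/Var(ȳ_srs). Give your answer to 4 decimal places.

0.7814

Var(ȳ_str) = Σ Wₕ²(1−fₕ)sₕ²/nₕ with Wₕ = Nₕ/31171:
  Very large: (9914/31171)²·(1−2441/9914)·497/2441 = 0.01552498
  Small: (1947/31171)²·(1−215/1947)·35.5/215 = 5.7306286 × 10^-4
  Medium: (19310/31171)²·(1−3990/19310)·326.3/3990 = 0.024899106
  → Var(ȳ_str) = 0.040997149.
Var(ȳ_srs) = (1 − 6646/31171)·443.2/6646 = 0.052468385.
deff = 0.040997149 / 0.052468385 = 0.7814.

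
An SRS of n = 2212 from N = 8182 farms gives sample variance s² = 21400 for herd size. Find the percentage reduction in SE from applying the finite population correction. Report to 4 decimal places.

f = n/N = 2212/8182 = 0.27034955.
SE_no-fpc = √(s²/n) = 3.1103863; SE_fpc = √((1−f)s²/n) = 2.6568789.
Ratio = √(1−f) = 0.85419579. Reduction = 100·(1 − 0.85419579) = 14.5804%.

14.5804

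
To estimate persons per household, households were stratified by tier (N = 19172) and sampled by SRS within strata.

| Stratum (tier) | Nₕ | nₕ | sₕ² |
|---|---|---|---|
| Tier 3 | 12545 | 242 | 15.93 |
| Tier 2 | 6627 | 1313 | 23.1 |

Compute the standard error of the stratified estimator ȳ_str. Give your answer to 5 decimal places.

Var(ȳ_str) = Σₕ Wₕ²(1 − fₕ)sₕ²/nₕ with Wₕ = Nₕ/N, N = 19172.
Tier 3: Wₕ = 0.65433966; term = 0.65433966²·(1 − 0.01929055)·15.93/242 = 0.027640587.
Tier 2: Wₕ = 0.34566034; term = 0.34566034²·(1 − 0.19812887)·23.1/1313 = 0.0016855861.
Sum = 0.029326173.
SE = √(0.029326173) = 0.17125.

0.17125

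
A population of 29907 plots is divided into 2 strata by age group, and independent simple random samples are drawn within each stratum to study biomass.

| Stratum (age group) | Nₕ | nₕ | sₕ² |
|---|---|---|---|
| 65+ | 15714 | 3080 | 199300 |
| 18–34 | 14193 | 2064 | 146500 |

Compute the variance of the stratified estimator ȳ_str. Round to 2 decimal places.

28.02

Var(ȳ_str) = Σₕ Wₕ²(1 − fₕ)sₕ²/nₕ with Wₕ = Nₕ/N, N = 29907.
65+: Wₕ = 0.52542883; term = 0.52542883²·(1 − 0.19600356)·199300/3080 = 14.36278.
18–34: Wₕ = 0.47457117; term = 0.47457117²·(1 − 0.14542380)·146500/2064 = 13.660967.
Sum = 28.023747.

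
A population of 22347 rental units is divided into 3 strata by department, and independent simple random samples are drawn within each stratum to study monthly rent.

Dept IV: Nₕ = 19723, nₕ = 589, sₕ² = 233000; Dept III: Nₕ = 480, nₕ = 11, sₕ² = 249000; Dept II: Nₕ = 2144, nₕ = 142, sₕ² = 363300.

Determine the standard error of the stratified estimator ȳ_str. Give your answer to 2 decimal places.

18.20

Var(ȳ_str) = Σₕ Wₕ²(1 − fₕ)sₕ²/nₕ with Wₕ = Nₕ/N, N = 22347.
Dept IV: Wₕ = 0.88257932; term = 0.88257932²·(1 − 0.02986361)·233000/589 = 298.93785.
Dept III: Wₕ = 0.02147939; term = 0.02147939²·(1 − 0.02291667)·249000/11 = 10.204278.
Dept II: Wₕ = 0.09594129; term = 0.09594129²·(1 − 0.06623134)·363300/142 = 21.990112.
Sum = 331.13224.
SE = √(331.13224) = 18.20.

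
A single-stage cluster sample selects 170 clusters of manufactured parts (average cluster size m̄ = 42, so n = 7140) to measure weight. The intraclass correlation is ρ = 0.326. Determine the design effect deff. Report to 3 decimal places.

deff = 1 + (42 − 1)·0.326 = 1 + 13.366 = 14.366.

14.366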